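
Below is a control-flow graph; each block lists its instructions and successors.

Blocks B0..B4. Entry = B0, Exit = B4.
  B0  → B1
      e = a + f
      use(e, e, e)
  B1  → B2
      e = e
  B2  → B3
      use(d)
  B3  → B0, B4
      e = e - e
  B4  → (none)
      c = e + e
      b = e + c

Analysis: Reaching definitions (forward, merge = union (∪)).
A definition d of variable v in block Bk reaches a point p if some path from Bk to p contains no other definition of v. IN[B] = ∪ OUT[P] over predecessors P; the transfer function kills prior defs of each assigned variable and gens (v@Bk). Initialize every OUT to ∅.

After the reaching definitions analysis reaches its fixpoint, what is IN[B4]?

Converged values:
  B0:   IN={e@B3}   OUT={e@B0}
  B1:   IN={e@B0}   OUT={e@B1}
  B2:   IN={e@B1}   OUT={e@B1}
  B3:   IN={e@B1}   OUT={e@B3}
  B4:   IN={e@B3}   OUT={b@B4, c@B4, e@B3}

Merge at B4: IN[B4] = OUT[B3] = {e@B3}

Answer: {e@B3}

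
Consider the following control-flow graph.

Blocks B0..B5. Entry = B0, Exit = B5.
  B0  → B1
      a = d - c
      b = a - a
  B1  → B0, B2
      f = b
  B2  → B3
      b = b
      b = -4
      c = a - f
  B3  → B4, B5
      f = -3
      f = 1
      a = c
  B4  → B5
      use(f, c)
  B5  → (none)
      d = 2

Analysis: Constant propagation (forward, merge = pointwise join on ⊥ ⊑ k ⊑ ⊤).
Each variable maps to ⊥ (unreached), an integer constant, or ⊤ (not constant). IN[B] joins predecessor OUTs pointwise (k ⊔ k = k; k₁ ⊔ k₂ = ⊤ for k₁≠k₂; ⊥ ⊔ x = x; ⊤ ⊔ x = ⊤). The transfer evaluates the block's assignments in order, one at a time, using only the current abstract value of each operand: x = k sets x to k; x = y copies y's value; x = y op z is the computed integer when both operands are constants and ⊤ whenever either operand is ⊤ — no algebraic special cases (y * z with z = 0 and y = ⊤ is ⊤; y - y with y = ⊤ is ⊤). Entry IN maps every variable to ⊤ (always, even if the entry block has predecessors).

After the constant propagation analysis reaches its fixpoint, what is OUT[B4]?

Answer: {a: ⊤, b: -4, c: ⊤, d: ⊤, e: ⊤, f: 1}

Derivation:
Per-block solution:
  B0: | IN=(all ⊤) | OUT=(all ⊤)
  B1: | IN=(all ⊤) | OUT=(all ⊤)
  B2: | IN=(all ⊤) | OUT={b:-4; rest ⊤}
  B3: | IN={b:-4; rest ⊤} | OUT={b:-4, f:1; rest ⊤}
  B4: | IN={b:-4, f:1; rest ⊤} | OUT={b:-4, f:1; rest ⊤}
  B5: | IN={b:-4, f:1; rest ⊤} | OUT={b:-4, d:2, f:1; rest ⊤}

Merge at B4: IN[B4] = OUT[B3] = {a: ⊤, b: -4, c: ⊤, d: ⊤, e: ⊤, f: 1}
Applying B4's transfer function to that IN value gives OUT[B4] (row B4 above).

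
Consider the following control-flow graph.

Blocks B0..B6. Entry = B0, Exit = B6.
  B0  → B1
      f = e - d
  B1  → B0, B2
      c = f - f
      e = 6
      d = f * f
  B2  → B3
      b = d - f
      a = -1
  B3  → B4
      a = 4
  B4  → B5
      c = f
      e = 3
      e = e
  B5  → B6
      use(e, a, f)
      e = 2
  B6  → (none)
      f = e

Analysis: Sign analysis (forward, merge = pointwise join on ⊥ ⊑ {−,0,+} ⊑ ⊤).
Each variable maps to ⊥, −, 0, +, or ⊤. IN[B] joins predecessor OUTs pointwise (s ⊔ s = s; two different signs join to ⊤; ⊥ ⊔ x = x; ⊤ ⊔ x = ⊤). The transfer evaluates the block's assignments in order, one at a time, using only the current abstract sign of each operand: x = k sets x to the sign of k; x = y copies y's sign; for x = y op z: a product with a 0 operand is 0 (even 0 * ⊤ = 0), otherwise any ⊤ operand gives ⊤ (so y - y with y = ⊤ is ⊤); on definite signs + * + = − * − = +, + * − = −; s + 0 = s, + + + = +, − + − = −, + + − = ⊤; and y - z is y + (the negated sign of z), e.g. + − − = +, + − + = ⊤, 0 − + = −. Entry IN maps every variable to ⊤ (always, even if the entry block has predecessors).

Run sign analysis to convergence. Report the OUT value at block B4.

Fixpoint table:
  B0: | IN=(all ⊤) | OUT=(all ⊤)
  B1: | IN=(all ⊤) | OUT={e:+; rest ⊤}
  B2: | IN={e:+; rest ⊤} | OUT={a:-, e:+; rest ⊤}
  B3: | IN={a:-, e:+; rest ⊤} | OUT={a:+, e:+; rest ⊤}
  B4: | IN={a:+, e:+; rest ⊤} | OUT={a:+, e:+; rest ⊤}
  B5: | IN={a:+, e:+; rest ⊤} | OUT={a:+, e:+; rest ⊤}
  B6: | IN={a:+, e:+; rest ⊤} | OUT={a:+, e:+, f:+; rest ⊤}

Merge at B4: IN[B4] = OUT[B3] = {a: +, b: ⊤, c: ⊤, d: ⊤, e: +, f: ⊤}
Applying B4's transfer function to that IN value gives OUT[B4] (row B4 above).

Answer: {a: +, b: ⊤, c: ⊤, d: ⊤, e: +, f: ⊤}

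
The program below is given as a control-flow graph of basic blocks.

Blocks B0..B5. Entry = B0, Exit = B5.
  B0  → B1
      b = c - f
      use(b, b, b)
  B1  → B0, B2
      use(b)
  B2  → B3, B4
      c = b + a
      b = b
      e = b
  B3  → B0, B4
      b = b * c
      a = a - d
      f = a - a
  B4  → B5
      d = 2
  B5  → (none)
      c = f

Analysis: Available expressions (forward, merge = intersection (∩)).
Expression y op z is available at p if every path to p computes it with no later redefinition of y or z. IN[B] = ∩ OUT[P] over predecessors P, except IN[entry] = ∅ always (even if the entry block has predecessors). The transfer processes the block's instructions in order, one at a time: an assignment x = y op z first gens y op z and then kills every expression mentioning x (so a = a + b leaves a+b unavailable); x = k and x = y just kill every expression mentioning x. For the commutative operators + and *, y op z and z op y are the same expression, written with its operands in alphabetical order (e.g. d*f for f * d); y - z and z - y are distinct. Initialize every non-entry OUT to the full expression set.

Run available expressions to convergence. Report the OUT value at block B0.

Answer: {c-f}

Derivation:
Fixpoint table:
  B0: | IN={} | OUT={c-f}
  B1: | IN={c-f} | OUT={c-f}
  B2: | IN={c-f} | OUT={}
  B3: | IN={} | OUT={a-a}
  B4: | IN={} | OUT={}
  B5: | IN={} | OUT={}

Merge at B0 (entry node, so the boundary value {} is joined with the incoming edge(s)): IN[B0] = {} ∩ OUT[B1] ∩ OUT[B3] = {}
Applying B0's transfer function to that IN value gives OUT[B0] (row B0 above).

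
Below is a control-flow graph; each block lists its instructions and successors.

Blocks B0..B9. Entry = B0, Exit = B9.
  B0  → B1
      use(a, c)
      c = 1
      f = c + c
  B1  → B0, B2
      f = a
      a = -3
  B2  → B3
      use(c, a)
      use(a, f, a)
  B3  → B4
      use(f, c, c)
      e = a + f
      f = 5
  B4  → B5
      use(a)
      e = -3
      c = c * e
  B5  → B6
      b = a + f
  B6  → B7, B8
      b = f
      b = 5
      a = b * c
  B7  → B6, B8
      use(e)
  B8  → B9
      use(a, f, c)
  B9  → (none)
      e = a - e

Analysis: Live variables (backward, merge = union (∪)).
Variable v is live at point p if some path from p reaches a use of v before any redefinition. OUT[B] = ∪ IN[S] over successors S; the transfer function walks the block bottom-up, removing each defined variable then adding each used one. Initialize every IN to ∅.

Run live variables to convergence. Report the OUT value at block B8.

Per-block solution:
  B0:   IN={a, c}   OUT={a, c}
  B1:   IN={a, c}   OUT={a, c, f}
  B2:   IN={a, c, f}   OUT={a, c, f}
  B3:   IN={a, c, f}   OUT={a, c, f}
  B4:   IN={a, c, f}   OUT={a, c, e, f}
  B5:   IN={a, c, e, f}   OUT={c, e, f}
  B6:   IN={c, e, f}   OUT={a, c, e, f}
  B7:   IN={a, c, e, f}   OUT={a, c, e, f}
  B8:   IN={a, c, e, f}   OUT={a, e}
  B9:   IN={a, e}   OUT={}

Merge at B8: OUT[B8] = IN[B9] = {a, e}

Answer: {a, e}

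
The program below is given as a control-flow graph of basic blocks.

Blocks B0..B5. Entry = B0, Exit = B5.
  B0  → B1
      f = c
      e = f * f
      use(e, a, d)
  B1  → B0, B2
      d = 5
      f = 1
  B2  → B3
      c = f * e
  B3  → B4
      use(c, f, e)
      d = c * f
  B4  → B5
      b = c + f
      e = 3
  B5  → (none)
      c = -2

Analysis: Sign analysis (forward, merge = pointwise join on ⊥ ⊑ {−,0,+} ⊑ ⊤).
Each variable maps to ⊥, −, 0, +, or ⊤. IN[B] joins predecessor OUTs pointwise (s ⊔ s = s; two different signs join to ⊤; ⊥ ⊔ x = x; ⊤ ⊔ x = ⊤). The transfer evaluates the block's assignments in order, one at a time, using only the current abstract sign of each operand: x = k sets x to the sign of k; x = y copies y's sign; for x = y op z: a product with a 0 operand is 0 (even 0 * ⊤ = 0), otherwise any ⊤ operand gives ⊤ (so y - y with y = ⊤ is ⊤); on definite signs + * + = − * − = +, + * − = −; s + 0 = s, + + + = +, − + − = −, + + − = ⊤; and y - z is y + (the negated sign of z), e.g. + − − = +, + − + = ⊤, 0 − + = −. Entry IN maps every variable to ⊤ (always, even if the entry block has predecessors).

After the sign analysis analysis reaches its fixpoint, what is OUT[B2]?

Per-block solution:
  B0:  IN=(all ⊤)  OUT=(all ⊤)
  B1:  IN=(all ⊤)  OUT={d:+, f:+; rest ⊤}
  B2:  IN={d:+, f:+; rest ⊤}  OUT={d:+, f:+; rest ⊤}
  B3:  IN={d:+, f:+; rest ⊤}  OUT={f:+; rest ⊤}
  B4:  IN={f:+; rest ⊤}  OUT={e:+, f:+; rest ⊤}
  B5:  IN={e:+, f:+; rest ⊤}  OUT={c:-, e:+, f:+; rest ⊤}

Merge at B2: IN[B2] = OUT[B1] = {a: ⊤, b: ⊤, c: ⊤, d: +, e: ⊤, f: +}
Applying B2's transfer function to that IN value gives OUT[B2] (row B2 above).

Answer: {a: ⊤, b: ⊤, c: ⊤, d: +, e: ⊤, f: +}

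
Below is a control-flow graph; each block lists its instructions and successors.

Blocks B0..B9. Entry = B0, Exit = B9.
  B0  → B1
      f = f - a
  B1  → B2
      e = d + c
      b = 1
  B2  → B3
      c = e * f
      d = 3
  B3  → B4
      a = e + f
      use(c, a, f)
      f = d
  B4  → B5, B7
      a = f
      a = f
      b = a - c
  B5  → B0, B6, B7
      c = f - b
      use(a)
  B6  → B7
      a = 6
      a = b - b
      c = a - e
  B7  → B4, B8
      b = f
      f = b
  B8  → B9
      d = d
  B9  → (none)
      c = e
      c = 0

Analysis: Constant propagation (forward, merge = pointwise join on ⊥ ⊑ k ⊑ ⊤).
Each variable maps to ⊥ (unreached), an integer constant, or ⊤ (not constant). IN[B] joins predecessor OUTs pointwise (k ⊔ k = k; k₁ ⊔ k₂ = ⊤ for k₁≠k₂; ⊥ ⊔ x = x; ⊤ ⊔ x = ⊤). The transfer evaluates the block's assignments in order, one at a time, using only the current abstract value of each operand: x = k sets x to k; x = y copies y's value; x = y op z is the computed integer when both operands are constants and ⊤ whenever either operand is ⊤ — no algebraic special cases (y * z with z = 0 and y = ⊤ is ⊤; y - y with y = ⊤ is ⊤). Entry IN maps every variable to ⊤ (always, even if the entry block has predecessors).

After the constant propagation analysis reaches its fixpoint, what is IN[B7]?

Answer: {a: ⊤, b: ⊤, c: ⊤, d: 3, e: ⊤, f: 3}

Trace:
Per-block solution:
  B0: | IN=(all ⊤) | OUT=(all ⊤)
  B1: | IN=(all ⊤) | OUT={b:1; rest ⊤}
  B2: | IN={b:1; rest ⊤} | OUT={b:1, d:3; rest ⊤}
  B3: | IN={b:1, d:3; rest ⊤} | OUT={b:1, d:3, f:3; rest ⊤}
  B4: | IN={d:3, f:3; rest ⊤} | OUT={a:3, d:3, f:3; rest ⊤}
  B5: | IN={a:3, d:3, f:3; rest ⊤} | OUT={a:3, d:3, f:3; rest ⊤}
  B6: | IN={a:3, d:3, f:3; rest ⊤} | OUT={d:3, f:3; rest ⊤}
  B7: | IN={d:3, f:3; rest ⊤} | OUT={b:3, d:3, f:3; rest ⊤}
  B8: | IN={b:3, d:3, f:3; rest ⊤} | OUT={b:3, d:3, f:3; rest ⊤}
  B9: | IN={b:3, d:3, f:3; rest ⊤} | OUT={b:3, c:0, d:3, f:3; rest ⊤}

Merge at B7: IN[B7] = OUT[B4] ⊔ OUT[B5] ⊔ OUT[B6] = {a: ⊤, b: ⊤, c: ⊤, d: 3, e: ⊤, f: 3}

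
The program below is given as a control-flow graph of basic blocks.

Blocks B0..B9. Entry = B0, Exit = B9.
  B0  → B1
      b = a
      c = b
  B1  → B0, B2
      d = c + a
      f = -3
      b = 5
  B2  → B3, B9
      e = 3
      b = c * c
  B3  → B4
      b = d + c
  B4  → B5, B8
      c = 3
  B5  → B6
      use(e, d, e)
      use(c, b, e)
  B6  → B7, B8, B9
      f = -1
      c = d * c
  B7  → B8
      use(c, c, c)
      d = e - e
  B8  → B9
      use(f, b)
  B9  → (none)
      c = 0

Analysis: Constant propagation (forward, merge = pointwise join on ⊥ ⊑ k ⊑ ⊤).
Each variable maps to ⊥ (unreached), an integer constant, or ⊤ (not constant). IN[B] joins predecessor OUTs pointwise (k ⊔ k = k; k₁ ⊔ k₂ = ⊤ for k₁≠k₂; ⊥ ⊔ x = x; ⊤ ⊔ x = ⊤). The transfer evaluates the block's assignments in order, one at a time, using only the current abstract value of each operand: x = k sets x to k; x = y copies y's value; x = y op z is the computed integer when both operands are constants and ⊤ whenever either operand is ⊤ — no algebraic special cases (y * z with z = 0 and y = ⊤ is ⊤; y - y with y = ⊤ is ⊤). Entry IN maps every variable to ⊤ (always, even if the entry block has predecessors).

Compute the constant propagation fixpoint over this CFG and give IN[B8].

Answer: {a: ⊤, b: ⊤, c: ⊤, d: ⊤, e: 3, f: ⊤}

Trace:
Converged values:
  B0:   IN=(all ⊤)   OUT=(all ⊤)
  B1:   IN=(all ⊤)   OUT={b:5, f:-3; rest ⊤}
  B2:   IN={b:5, f:-3; rest ⊤}   OUT={e:3, f:-3; rest ⊤}
  B3:   IN={e:3, f:-3; rest ⊤}   OUT={e:3, f:-3; rest ⊤}
  B4:   IN={e:3, f:-3; rest ⊤}   OUT={c:3, e:3, f:-3; rest ⊤}
  B5:   IN={c:3, e:3, f:-3; rest ⊤}   OUT={c:3, e:3, f:-3; rest ⊤}
  B6:   IN={c:3, e:3, f:-3; rest ⊤}   OUT={e:3, f:-1; rest ⊤}
  B7:   IN={e:3, f:-1; rest ⊤}   OUT={d:0, e:3, f:-1; rest ⊤}
  B8:   IN={e:3; rest ⊤}   OUT={e:3; rest ⊤}
  B9:   IN={e:3; rest ⊤}   OUT={c:0, e:3; rest ⊤}

Merge at B8: IN[B8] = OUT[B4] ⊔ OUT[B6] ⊔ OUT[B7] = {a: ⊤, b: ⊤, c: ⊤, d: ⊤, e: 3, f: ⊤}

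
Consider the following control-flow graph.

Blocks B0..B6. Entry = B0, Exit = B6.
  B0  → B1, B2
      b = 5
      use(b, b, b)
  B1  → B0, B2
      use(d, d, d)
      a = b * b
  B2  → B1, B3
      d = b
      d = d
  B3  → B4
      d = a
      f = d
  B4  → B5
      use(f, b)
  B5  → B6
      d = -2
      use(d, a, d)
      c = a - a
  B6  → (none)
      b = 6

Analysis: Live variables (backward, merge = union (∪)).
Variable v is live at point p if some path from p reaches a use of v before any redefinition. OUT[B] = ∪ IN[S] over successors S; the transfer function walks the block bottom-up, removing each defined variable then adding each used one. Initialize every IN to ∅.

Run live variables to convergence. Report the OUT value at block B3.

Answer: {a, b, f}

Derivation:
Converged values:
  B0:  IN={a, d}  OUT={a, b, d}
  B1:  IN={b, d}  OUT={a, b, d}
  B2:  IN={a, b}  OUT={a, b, d}
  B3:  IN={a, b}  OUT={a, b, f}
  B4:  IN={a, b, f}  OUT={a}
  B5:  IN={a}  OUT={}
  B6:  IN={}  OUT={}

Merge at B3: OUT[B3] = IN[B4] = {a, b, f}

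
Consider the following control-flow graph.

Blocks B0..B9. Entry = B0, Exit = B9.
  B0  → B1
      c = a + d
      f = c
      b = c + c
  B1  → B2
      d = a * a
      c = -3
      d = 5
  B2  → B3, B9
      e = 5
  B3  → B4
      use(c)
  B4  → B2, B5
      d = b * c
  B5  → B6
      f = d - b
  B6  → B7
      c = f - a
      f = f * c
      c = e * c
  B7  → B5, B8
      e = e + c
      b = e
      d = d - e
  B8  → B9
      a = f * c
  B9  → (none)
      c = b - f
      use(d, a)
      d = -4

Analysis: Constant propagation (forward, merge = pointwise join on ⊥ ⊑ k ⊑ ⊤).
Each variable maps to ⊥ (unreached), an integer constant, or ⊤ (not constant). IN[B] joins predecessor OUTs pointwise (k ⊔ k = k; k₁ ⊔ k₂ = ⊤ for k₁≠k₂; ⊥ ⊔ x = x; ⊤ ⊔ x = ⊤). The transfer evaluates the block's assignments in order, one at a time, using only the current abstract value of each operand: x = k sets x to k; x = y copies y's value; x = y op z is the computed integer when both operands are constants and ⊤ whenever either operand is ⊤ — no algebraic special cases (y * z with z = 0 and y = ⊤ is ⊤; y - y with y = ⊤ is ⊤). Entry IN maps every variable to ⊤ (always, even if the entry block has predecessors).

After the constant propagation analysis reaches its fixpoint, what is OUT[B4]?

Answer: {a: ⊤, b: ⊤, c: -3, d: ⊤, e: 5, f: ⊤}

Derivation:
Per-block solution:
  B0:  IN=(all ⊤)  OUT=(all ⊤)
  B1:  IN=(all ⊤)  OUT={c:-3, d:5; rest ⊤}
  B2:  IN={c:-3; rest ⊤}  OUT={c:-3, e:5; rest ⊤}
  B3:  IN={c:-3, e:5; rest ⊤}  OUT={c:-3, e:5; rest ⊤}
  B4:  IN={c:-3, e:5; rest ⊤}  OUT={c:-3, e:5; rest ⊤}
  B5:  IN=(all ⊤)  OUT=(all ⊤)
  B6:  IN=(all ⊤)  OUT=(all ⊤)
  B7:  IN=(all ⊤)  OUT=(all ⊤)
  B8:  IN=(all ⊤)  OUT=(all ⊤)
  B9:  IN=(all ⊤)  OUT={d:-4; rest ⊤}

Merge at B4: IN[B4] = OUT[B3] = {a: ⊤, b: ⊤, c: -3, d: ⊤, e: 5, f: ⊤}
Applying B4's transfer function to that IN value gives OUT[B4] (row B4 above).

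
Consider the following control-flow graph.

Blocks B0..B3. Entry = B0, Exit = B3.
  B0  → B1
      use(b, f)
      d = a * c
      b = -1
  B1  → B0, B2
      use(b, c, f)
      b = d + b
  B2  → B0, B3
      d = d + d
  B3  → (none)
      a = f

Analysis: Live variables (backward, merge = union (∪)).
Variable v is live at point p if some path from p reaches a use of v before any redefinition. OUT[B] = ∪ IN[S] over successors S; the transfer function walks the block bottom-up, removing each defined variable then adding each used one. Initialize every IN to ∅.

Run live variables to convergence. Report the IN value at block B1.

Converged values:
  B0:  IN={a, b, c, f}  OUT={a, b, c, d, f}
  B1:  IN={a, b, c, d, f}  OUT={a, b, c, d, f}
  B2:  IN={a, b, c, d, f}  OUT={a, b, c, f}
  B3:  IN={f}  OUT={}

Merge at B1: OUT[B1] = IN[B0] ⊔ IN[B2] = {a, b, c, d, f}
Applying B1's transfer function to that OUT value gives IN[B1] (row B1 above).

Answer: {a, b, c, d, f}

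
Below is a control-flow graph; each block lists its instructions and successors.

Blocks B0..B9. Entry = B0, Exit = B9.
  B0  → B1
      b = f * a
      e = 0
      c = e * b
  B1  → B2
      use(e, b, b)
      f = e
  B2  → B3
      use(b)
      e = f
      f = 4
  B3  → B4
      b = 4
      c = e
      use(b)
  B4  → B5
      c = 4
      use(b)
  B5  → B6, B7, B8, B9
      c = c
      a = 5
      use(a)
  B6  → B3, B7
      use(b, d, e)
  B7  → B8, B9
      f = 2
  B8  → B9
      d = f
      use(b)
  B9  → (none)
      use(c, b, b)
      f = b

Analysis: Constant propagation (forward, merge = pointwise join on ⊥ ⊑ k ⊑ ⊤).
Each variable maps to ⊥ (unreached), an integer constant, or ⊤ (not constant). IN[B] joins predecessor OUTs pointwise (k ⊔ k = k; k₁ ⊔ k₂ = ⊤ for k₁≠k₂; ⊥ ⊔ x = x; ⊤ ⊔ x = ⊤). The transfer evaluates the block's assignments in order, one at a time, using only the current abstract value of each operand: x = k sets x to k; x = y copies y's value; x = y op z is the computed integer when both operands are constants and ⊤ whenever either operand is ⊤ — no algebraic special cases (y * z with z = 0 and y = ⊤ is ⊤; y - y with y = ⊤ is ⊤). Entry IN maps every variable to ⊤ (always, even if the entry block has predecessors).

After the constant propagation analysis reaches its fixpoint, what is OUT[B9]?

Converged values:
  B0: | IN=(all ⊤) | OUT={e:0; rest ⊤}
  B1: | IN={e:0; rest ⊤} | OUT={e:0, f:0; rest ⊤}
  B2: | IN={e:0, f:0; rest ⊤} | OUT={e:0, f:4; rest ⊤}
  B3: | IN={e:0, f:4; rest ⊤} | OUT={b:4, c:0, e:0, f:4; rest ⊤}
  B4: | IN={b:4, c:0, e:0, f:4; rest ⊤} | OUT={b:4, c:4, e:0, f:4; rest ⊤}
  B5: | IN={b:4, c:4, e:0, f:4; rest ⊤} | OUT={a:5, b:4, c:4, e:0, f:4; rest ⊤}
  B6: | IN={a:5, b:4, c:4, e:0, f:4; rest ⊤} | OUT={a:5, b:4, c:4, e:0, f:4; rest ⊤}
  B7: | IN={a:5, b:4, c:4, e:0, f:4; rest ⊤} | OUT={a:5, b:4, c:4, e:0, f:2; rest ⊤}
  B8: | IN={a:5, b:4, c:4, e:0; rest ⊤} | OUT={a:5, b:4, c:4, e:0; rest ⊤}
  B9: | IN={a:5, b:4, c:4, e:0; rest ⊤} | OUT={a:5, b:4, c:4, e:0, f:4; rest ⊤}

Merge at B9: IN[B9] = OUT[B5] ⊔ OUT[B7] ⊔ OUT[B8] = {a: 5, b: 4, c: 4, d: ⊤, e: 0, f: ⊤}
Applying B9's transfer function to that IN value gives OUT[B9] (row B9 above).

Answer: {a: 5, b: 4, c: 4, d: ⊤, e: 0, f: 4}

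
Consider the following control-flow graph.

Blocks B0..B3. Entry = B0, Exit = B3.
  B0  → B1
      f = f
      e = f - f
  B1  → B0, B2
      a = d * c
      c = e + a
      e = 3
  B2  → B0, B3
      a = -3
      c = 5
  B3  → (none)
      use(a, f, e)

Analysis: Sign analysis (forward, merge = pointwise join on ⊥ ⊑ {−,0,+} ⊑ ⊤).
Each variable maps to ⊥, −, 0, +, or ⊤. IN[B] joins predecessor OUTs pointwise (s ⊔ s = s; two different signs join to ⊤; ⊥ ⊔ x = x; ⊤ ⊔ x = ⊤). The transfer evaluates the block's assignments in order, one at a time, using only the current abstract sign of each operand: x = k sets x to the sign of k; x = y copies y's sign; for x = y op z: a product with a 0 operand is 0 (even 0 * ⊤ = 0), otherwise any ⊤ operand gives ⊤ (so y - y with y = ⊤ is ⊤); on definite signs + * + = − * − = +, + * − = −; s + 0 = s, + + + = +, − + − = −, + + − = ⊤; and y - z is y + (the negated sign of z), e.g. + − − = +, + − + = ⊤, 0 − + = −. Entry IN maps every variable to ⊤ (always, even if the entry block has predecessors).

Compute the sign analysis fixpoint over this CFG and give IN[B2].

Answer: {a: ⊤, b: ⊤, c: ⊤, d: ⊤, e: +, f: ⊤}

Working:
Per-block solution:
  B0:   IN=(all ⊤)   OUT=(all ⊤)
  B1:   IN=(all ⊤)   OUT={e:+; rest ⊤}
  B2:   IN={e:+; rest ⊤}   OUT={a:-, c:+, e:+; rest ⊤}
  B3:   IN={a:-, c:+, e:+; rest ⊤}   OUT={a:-, c:+, e:+; rest ⊤}

Merge at B2: IN[B2] = OUT[B1] = {a: ⊤, b: ⊤, c: ⊤, d: ⊤, e: +, f: ⊤}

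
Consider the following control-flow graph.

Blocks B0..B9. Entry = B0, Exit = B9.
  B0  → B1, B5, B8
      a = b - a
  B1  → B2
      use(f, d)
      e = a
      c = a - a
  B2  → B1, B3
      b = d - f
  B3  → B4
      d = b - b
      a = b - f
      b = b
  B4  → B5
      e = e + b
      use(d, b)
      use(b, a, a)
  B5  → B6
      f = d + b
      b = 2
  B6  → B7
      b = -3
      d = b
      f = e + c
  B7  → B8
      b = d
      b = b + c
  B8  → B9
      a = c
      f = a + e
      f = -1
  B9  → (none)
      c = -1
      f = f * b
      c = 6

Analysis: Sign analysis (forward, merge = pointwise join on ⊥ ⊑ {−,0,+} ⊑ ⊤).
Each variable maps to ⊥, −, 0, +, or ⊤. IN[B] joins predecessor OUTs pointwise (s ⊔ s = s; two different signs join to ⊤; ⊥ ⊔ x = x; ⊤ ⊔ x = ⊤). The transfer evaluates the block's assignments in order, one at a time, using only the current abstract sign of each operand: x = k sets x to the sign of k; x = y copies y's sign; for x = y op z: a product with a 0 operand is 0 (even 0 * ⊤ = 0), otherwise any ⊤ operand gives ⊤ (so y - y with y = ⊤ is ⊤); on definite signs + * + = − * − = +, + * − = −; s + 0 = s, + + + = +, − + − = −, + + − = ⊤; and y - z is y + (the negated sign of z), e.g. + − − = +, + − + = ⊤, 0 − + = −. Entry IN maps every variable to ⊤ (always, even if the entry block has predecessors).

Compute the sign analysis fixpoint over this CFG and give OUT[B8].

Per-block solution:
  B0:  IN=(all ⊤)  OUT=(all ⊤)
  B1:  IN=(all ⊤)  OUT=(all ⊤)
  B2:  IN=(all ⊤)  OUT=(all ⊤)
  B3:  IN=(all ⊤)  OUT=(all ⊤)
  B4:  IN=(all ⊤)  OUT=(all ⊤)
  B5:  IN=(all ⊤)  OUT={b:+; rest ⊤}
  B6:  IN={b:+; rest ⊤}  OUT={b:-, d:-; rest ⊤}
  B7:  IN={b:-, d:-; rest ⊤}  OUT={d:-; rest ⊤}
  B8:  IN=(all ⊤)  OUT={f:-; rest ⊤}
  B9:  IN={f:-; rest ⊤}  OUT={c:+; rest ⊤}

Merge at B8: IN[B8] = OUT[B0] ⊔ OUT[B7] = {a: ⊤, b: ⊤, c: ⊤, d: ⊤, e: ⊤, f: ⊤}
Applying B8's transfer function to that IN value gives OUT[B8] (row B8 above).

Answer: {a: ⊤, b: ⊤, c: ⊤, d: ⊤, e: ⊤, f: -}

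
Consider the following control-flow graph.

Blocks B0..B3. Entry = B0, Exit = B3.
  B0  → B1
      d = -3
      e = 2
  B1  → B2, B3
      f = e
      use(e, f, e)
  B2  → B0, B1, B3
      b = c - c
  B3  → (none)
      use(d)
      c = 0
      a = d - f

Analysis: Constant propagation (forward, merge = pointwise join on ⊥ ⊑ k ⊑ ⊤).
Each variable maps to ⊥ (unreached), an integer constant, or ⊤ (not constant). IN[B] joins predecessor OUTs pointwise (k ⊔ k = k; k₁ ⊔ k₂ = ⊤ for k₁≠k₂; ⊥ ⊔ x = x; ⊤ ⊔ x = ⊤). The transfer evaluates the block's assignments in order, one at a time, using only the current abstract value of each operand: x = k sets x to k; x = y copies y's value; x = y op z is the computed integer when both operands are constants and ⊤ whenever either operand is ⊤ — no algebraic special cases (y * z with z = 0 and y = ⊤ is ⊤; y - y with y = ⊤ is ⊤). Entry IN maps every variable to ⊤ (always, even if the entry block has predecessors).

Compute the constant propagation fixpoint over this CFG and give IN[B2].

Answer: {a: ⊤, b: ⊤, c: ⊤, d: -3, e: 2, f: 2}

Trace:
Converged values:
  B0: | IN=(all ⊤) | OUT={d:-3, e:2; rest ⊤}
  B1: | IN={d:-3, e:2; rest ⊤} | OUT={d:-3, e:2, f:2; rest ⊤}
  B2: | IN={d:-3, e:2, f:2; rest ⊤} | OUT={d:-3, e:2, f:2; rest ⊤}
  B3: | IN={d:-3, e:2, f:2; rest ⊤} | OUT={a:-5, c:0, d:-3, e:2, f:2; rest ⊤}

Merge at B2: IN[B2] = OUT[B1] = {a: ⊤, b: ⊤, c: ⊤, d: -3, e: 2, f: 2}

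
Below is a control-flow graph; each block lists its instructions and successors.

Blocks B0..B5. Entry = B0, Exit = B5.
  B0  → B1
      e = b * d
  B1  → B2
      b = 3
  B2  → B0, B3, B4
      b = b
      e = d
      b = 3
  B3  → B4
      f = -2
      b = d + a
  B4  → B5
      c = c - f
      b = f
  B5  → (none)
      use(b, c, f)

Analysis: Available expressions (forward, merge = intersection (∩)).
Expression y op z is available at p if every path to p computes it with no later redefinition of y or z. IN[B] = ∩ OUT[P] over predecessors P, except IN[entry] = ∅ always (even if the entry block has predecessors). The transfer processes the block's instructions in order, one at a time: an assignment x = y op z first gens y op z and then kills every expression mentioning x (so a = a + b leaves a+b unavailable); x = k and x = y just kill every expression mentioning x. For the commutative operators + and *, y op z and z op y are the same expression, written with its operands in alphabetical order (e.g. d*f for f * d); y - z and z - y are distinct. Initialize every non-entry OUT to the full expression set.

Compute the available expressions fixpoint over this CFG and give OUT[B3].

Per-block solution:
  B0:  IN={}  OUT={b*d}
  B1:  IN={b*d}  OUT={}
  B2:  IN={}  OUT={}
  B3:  IN={}  OUT={a+d}
  B4:  IN={}  OUT={}
  B5:  IN={}  OUT={}

Merge at B3: IN[B3] = OUT[B2] = {}
Applying B3's transfer function to that IN value gives OUT[B3] (row B3 above).

Answer: {a+d}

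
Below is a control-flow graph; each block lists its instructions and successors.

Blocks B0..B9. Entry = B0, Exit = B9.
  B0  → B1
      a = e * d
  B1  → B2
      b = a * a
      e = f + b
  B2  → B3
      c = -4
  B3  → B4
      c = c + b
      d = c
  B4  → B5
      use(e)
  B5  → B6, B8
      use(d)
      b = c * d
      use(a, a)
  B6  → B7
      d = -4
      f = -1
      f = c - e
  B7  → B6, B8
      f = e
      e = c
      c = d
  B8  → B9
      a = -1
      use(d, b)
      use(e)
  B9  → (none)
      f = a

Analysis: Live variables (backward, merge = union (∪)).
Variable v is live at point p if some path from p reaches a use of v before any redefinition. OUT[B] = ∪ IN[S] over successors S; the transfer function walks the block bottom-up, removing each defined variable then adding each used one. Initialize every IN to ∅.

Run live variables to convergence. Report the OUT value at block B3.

Answer: {a, c, d, e}

Derivation:
Fixpoint table:
  B0:   IN={d, e, f}   OUT={a, f}
  B1:   IN={a, f}   OUT={a, b, e}
  B2:   IN={a, b, e}   OUT={a, b, c, e}
  B3:   IN={a, b, c, e}   OUT={a, c, d, e}
  B4:   IN={a, c, d, e}   OUT={a, c, d, e}
  B5:   IN={a, c, d, e}   OUT={b, c, d, e}
  B6:   IN={b, c, e}   OUT={b, c, d, e}
  B7:   IN={b, c, d, e}   OUT={b, c, d, e}
  B8:   IN={b, d, e}   OUT={a}
  B9:   IN={a}   OUT={}

Merge at B3: OUT[B3] = IN[B4] = {a, c, d, e}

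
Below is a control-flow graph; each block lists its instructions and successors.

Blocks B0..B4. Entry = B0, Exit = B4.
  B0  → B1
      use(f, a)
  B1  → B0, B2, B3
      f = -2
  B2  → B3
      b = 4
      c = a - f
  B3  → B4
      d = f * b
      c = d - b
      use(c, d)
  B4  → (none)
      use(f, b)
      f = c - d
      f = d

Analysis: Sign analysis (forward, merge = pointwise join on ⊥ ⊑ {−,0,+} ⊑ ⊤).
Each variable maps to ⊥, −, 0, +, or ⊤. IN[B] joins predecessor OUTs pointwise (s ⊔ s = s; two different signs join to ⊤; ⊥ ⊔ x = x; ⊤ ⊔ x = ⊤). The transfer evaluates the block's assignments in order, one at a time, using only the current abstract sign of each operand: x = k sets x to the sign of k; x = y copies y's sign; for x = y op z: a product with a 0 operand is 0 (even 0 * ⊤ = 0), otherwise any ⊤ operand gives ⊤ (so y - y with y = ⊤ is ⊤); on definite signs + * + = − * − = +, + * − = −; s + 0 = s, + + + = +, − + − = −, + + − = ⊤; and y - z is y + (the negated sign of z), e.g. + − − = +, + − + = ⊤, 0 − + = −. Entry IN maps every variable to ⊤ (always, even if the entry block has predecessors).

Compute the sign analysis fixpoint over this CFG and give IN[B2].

Converged values:
  B0:  IN=(all ⊤)  OUT=(all ⊤)
  B1:  IN=(all ⊤)  OUT={f:-; rest ⊤}
  B2:  IN={f:-; rest ⊤}  OUT={b:+, f:-; rest ⊤}
  B3:  IN={f:-; rest ⊤}  OUT={f:-; rest ⊤}
  B4:  IN={f:-; rest ⊤}  OUT=(all ⊤)

Merge at B2: IN[B2] = OUT[B1] = {a: ⊤, b: ⊤, c: ⊤, d: ⊤, e: ⊤, f: -}

Answer: {a: ⊤, b: ⊤, c: ⊤, d: ⊤, e: ⊤, f: -}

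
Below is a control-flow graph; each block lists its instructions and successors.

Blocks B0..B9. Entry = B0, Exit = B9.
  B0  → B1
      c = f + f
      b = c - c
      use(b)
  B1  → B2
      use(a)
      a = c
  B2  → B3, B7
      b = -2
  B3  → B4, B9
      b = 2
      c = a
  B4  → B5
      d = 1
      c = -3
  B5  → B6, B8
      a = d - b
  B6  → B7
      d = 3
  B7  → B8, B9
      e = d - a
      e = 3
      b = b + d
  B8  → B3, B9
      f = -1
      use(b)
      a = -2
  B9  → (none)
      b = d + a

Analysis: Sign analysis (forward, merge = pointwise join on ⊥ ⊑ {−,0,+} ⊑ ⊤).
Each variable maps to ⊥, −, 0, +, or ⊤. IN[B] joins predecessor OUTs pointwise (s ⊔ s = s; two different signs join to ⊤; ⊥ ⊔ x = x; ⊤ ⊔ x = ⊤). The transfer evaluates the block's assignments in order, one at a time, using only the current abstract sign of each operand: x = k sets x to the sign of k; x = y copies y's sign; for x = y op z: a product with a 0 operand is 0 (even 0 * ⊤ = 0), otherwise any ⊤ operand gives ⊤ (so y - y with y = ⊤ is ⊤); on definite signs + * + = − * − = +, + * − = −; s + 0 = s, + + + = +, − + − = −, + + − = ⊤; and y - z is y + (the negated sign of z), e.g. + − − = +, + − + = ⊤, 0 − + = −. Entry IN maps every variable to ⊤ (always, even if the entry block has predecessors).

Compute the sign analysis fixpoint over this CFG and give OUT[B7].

Per-block solution:
  B0: | IN=(all ⊤) | OUT=(all ⊤)
  B1: | IN=(all ⊤) | OUT=(all ⊤)
  B2: | IN=(all ⊤) | OUT={b:-; rest ⊤}
  B3: | IN=(all ⊤) | OUT={b:+; rest ⊤}
  B4: | IN={b:+; rest ⊤} | OUT={b:+, c:-, d:+; rest ⊤}
  B5: | IN={b:+, c:-, d:+; rest ⊤} | OUT={b:+, c:-, d:+; rest ⊤}
  B6: | IN={b:+, c:-, d:+; rest ⊤} | OUT={b:+, c:-, d:+; rest ⊤}
  B7: | IN=(all ⊤) | OUT={e:+; rest ⊤}
  B8: | IN=(all ⊤) | OUT={a:-, f:-; rest ⊤}
  B9: | IN=(all ⊤) | OUT=(all ⊤)

Merge at B7: IN[B7] = OUT[B2] ⊔ OUT[B6] = {a: ⊤, b: ⊤, c: ⊤, d: ⊤, e: ⊤, f: ⊤}
Applying B7's transfer function to that IN value gives OUT[B7] (row B7 above).

Answer: {a: ⊤, b: ⊤, c: ⊤, d: ⊤, e: +, f: ⊤}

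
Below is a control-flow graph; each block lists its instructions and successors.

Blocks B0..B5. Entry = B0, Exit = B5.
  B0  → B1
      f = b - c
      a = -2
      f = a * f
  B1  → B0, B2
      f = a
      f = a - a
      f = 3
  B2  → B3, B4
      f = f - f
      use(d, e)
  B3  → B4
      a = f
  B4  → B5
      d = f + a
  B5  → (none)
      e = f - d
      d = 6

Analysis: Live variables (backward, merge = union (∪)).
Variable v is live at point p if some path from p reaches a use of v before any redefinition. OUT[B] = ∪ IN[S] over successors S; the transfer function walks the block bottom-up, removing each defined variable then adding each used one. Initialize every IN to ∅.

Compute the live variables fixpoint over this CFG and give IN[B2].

Answer: {a, d, e, f}

Derivation:
Converged values:
  B0:  IN={b, c, d, e}  OUT={a, b, c, d, e}
  B1:  IN={a, b, c, d, e}  OUT={a, b, c, d, e, f}
  B2:  IN={a, d, e, f}  OUT={a, f}
  B3:  IN={f}  OUT={a, f}
  B4:  IN={a, f}  OUT={d, f}
  B5:  IN={d, f}  OUT={}

Merge at B2: OUT[B2] = IN[B3] ⊔ IN[B4] = {a, f}
Applying B2's transfer function to that OUT value gives IN[B2] (row B2 above).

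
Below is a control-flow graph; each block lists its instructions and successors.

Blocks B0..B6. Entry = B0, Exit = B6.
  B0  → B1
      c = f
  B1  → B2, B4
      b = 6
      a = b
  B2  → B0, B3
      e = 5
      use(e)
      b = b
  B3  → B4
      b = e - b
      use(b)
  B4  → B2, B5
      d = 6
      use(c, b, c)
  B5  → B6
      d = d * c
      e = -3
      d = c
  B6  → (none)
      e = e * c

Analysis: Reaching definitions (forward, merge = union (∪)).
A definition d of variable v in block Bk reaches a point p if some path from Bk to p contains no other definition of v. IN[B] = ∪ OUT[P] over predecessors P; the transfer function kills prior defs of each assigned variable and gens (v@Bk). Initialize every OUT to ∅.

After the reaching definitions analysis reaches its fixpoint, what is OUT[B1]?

Converged values:
  B0:   IN={a@B1, b@B2, c@B0, d@B4, e@B2}   OUT={a@B1, b@B2, c@B0, d@B4, e@B2}
  B1:   IN={a@B1, b@B2, c@B0, d@B4, e@B2}   OUT={a@B1, b@B1, c@B0, d@B4, e@B2}
  B2:   IN={a@B1, b@B1, b@B3, c@B0, d@B4, e@B2}   OUT={a@B1, b@B2, c@B0, d@B4, e@B2}
  B3:   IN={a@B1, b@B2, c@B0, d@B4, e@B2}   OUT={a@B1, b@B3, c@B0, d@B4, e@B2}
  B4:   IN={a@B1, b@B1, b@B3, c@B0, d@B4, e@B2}   OUT={a@B1, b@B1, b@B3, c@B0, d@B4, e@B2}
  B5:   IN={a@B1, b@B1, b@B3, c@B0, d@B4, e@B2}   OUT={a@B1, b@B1, b@B3, c@B0, d@B5, e@B5}
  B6:   IN={a@B1, b@B1, b@B3, c@B0, d@B5, e@B5}   OUT={a@B1, b@B1, b@B3, c@B0, d@B5, e@B6}

Merge at B1: IN[B1] = OUT[B0] = {a@B1, b@B2, c@B0, d@B4, e@B2}
Applying B1's transfer function to that IN value gives OUT[B1] (row B1 above).

Answer: {a@B1, b@B1, c@B0, d@B4, e@B2}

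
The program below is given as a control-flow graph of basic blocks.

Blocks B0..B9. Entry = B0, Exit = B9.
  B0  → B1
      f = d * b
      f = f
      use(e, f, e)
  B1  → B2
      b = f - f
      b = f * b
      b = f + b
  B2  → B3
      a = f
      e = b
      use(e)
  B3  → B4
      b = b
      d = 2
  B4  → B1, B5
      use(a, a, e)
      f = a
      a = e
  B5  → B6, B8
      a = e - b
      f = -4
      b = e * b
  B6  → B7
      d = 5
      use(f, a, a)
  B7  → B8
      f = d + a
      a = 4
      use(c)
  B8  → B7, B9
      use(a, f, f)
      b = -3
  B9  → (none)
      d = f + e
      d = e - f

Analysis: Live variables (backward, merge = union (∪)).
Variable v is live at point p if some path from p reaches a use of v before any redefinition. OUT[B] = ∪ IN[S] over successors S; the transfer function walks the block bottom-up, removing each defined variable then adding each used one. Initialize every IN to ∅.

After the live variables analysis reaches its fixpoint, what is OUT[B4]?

Answer: {b, c, d, e, f}

Trace:
Fixpoint table:
  B0: | IN={b, c, d, e} | OUT={c, f}
  B1: | IN={c, f} | OUT={b, c, f}
  B2: | IN={b, c, f} | OUT={a, b, c, e}
  B3: | IN={a, b, c, e} | OUT={a, b, c, d, e}
  B4: | IN={a, b, c, d, e} | OUT={b, c, d, e, f}
  B5: | IN={b, c, d, e} | OUT={a, c, d, e, f}
  B6: | IN={a, c, e, f} | OUT={a, c, d, e}
  B7: | IN={a, c, d, e} | OUT={a, c, d, e, f}
  B8: | IN={a, c, d, e, f} | OUT={a, c, d, e, f}
  B9: | IN={e, f} | OUT={}

Merge at B4: OUT[B4] = IN[B1] ⊔ IN[B5] = {b, c, d, e, f}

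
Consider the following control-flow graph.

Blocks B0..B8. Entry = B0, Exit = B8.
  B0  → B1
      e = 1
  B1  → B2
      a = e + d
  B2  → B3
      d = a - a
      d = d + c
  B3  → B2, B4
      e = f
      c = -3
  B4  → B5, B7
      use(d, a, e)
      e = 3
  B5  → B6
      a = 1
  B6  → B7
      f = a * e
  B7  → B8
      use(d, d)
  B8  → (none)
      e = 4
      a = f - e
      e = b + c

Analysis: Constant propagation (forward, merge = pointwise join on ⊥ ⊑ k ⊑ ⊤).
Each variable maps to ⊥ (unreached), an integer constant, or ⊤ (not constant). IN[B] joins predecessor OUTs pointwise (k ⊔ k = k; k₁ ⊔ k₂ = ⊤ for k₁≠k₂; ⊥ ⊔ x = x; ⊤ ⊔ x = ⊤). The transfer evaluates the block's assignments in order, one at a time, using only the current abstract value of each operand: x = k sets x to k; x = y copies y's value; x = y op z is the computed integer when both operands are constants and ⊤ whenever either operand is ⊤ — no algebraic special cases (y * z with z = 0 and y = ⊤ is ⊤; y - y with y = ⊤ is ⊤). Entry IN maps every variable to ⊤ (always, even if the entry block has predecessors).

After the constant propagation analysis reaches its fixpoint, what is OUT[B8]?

Per-block solution:
  B0: | IN=(all ⊤) | OUT={e:1; rest ⊤}
  B1: | IN={e:1; rest ⊤} | OUT={e:1; rest ⊤}
  B2: | IN=(all ⊤) | OUT=(all ⊤)
  B3: | IN=(all ⊤) | OUT={c:-3; rest ⊤}
  B4: | IN={c:-3; rest ⊤} | OUT={c:-3, e:3; rest ⊤}
  B5: | IN={c:-3, e:3; rest ⊤} | OUT={a:1, c:-3, e:3; rest ⊤}
  B6: | IN={a:1, c:-3, e:3; rest ⊤} | OUT={a:1, c:-3, e:3, f:3; rest ⊤}
  B7: | IN={c:-3, e:3; rest ⊤} | OUT={c:-3, e:3; rest ⊤}
  B8: | IN={c:-3, e:3; rest ⊤} | OUT={c:-3; rest ⊤}

Merge at B8: IN[B8] = OUT[B7] = {a: ⊤, b: ⊤, c: -3, d: ⊤, e: 3, f: ⊤}
Applying B8's transfer function to that IN value gives OUT[B8] (row B8 above).

Answer: {a: ⊤, b: ⊤, c: -3, d: ⊤, e: ⊤, f: ⊤}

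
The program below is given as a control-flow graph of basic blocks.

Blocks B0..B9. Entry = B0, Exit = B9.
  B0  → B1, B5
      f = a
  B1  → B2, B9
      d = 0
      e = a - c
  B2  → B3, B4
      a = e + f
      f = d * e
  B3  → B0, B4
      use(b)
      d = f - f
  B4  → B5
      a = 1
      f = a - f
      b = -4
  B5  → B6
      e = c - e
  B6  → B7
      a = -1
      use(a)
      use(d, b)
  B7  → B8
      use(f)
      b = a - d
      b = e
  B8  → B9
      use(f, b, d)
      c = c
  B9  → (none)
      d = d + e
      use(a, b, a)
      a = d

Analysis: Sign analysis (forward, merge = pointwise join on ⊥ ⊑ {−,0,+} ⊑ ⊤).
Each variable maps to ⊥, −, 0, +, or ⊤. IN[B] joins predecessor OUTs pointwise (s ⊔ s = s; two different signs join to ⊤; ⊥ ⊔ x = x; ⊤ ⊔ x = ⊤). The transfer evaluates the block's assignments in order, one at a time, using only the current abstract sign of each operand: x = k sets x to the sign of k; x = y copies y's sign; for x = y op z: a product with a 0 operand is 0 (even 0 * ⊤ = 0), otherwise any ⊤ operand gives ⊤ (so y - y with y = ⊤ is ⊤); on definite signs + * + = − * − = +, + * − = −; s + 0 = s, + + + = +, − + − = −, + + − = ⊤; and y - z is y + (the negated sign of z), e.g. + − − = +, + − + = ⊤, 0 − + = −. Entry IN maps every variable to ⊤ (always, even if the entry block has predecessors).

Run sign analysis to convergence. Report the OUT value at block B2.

Answer: {a: ⊤, b: ⊤, c: ⊤, d: 0, e: ⊤, f: 0}

Derivation:
Converged values:
  B0: | IN=(all ⊤) | OUT=(all ⊤)
  B1: | IN=(all ⊤) | OUT={d:0; rest ⊤}
  B2: | IN={d:0; rest ⊤} | OUT={d:0, f:0; rest ⊤}
  B3: | IN={d:0, f:0; rest ⊤} | OUT={d:0, f:0; rest ⊤}
  B4: | IN={d:0, f:0; rest ⊤} | OUT={a:+, b:-, d:0, f:+; rest ⊤}
  B5: | IN=(all ⊤) | OUT=(all ⊤)
  B6: | IN=(all ⊤) | OUT={a:-; rest ⊤}
  B7: | IN={a:-; rest ⊤} | OUT={a:-; rest ⊤}
  B8: | IN={a:-; rest ⊤} | OUT={a:-; rest ⊤}
  B9: | IN=(all ⊤) | OUT=(all ⊤)

Merge at B2: IN[B2] = OUT[B1] = {a: ⊤, b: ⊤, c: ⊤, d: 0, e: ⊤, f: ⊤}
Applying B2's transfer function to that IN value gives OUT[B2] (row B2 above).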